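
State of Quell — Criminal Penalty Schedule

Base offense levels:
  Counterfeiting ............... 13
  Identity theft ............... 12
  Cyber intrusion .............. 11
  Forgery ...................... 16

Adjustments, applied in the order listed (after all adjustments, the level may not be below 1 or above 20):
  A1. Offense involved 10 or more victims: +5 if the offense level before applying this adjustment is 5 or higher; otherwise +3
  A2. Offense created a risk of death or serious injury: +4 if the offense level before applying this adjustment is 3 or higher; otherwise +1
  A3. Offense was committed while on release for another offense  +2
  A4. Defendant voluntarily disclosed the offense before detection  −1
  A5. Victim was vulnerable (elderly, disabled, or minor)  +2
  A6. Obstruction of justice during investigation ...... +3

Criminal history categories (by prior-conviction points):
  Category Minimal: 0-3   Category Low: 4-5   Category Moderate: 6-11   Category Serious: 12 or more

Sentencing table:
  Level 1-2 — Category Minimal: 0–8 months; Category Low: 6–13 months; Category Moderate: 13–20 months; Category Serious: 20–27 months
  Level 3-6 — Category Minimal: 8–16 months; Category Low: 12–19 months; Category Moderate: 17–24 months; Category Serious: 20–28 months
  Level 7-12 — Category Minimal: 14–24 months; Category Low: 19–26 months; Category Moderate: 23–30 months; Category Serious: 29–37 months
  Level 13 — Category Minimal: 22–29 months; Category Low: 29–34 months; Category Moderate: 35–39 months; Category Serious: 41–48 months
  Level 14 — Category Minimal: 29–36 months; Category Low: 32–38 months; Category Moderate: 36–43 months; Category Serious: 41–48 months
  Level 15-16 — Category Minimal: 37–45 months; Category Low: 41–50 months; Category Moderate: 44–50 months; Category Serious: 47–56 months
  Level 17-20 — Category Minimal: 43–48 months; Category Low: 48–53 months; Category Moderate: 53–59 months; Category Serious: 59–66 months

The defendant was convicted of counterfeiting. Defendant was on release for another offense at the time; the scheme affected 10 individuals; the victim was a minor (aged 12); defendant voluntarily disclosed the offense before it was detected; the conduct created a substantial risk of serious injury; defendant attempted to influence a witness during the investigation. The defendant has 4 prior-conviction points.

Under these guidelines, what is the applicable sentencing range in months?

Base offense level for counterfeiting: 13.
A1 applies (level before this adjustment is 13 ≥ 5, so +5): 13 + 5 = 18.
A2 applies (level before this adjustment is 18 ≥ 3, so +4): 18 + 4 = 22.
A3 applies: 22 + 2 = 24.
A4 applies: 24 − 1 = 23.
A5 applies: 23 + 2 = 25.
A6 applies: 25 + 3 = 28.
Level 28 exceeds the maximum of 20; capped at 20.
Final offense level: 20.
Criminal history: 4 prior points → Category Low (4-5).
Level 20 falls in the 17-20 band.
Grid: Level 17-20 × Category Low = 48-53 months.

48-53 months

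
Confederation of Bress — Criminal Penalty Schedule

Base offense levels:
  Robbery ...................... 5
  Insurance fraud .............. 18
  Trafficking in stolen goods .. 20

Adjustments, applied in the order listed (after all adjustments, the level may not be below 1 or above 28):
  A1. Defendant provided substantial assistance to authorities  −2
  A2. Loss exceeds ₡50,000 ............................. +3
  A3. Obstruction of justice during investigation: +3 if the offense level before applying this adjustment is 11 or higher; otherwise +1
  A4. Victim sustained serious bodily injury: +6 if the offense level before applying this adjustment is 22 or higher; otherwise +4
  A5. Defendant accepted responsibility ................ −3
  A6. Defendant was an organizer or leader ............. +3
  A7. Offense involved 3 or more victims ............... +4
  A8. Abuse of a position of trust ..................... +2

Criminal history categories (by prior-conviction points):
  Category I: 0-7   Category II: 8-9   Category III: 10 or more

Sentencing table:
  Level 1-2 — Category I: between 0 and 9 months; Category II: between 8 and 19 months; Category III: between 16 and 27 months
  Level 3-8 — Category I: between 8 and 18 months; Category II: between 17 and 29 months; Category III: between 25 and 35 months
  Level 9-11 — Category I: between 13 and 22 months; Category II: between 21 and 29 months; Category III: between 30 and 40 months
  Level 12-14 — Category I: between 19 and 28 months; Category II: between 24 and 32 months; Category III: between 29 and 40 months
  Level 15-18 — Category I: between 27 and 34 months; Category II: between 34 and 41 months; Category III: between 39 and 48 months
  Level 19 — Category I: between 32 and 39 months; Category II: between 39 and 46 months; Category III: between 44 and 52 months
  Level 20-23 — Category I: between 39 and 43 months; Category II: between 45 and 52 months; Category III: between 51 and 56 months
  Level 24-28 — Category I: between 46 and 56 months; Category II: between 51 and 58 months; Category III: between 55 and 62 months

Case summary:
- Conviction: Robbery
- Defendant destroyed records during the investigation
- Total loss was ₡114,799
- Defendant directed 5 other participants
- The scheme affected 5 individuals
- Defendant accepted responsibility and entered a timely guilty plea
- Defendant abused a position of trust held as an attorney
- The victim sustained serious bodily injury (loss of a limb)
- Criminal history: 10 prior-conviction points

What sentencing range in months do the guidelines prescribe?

Base offense level for robbery: 5.
A1 does not apply.
A2 applies: 5 + 3 = 8.
A3 applies (level before this adjustment is 8 < 11, so +1): 8 + 1 = 9.
A4 applies (level before this adjustment is 9 < 22, so +4): 9 + 4 = 13.
A5 applies: 13 − 3 = 10.
A6 applies: 10 + 3 = 13.
A7 applies: 13 + 4 = 17.
A8 applies: 17 + 2 = 19.
Final offense level: 19.
Criminal history: 10 prior points → Category III (10+).
Level 19 falls in the 19 band.
Grid: Level 19 × Category III = 44-52 months.

44-52 months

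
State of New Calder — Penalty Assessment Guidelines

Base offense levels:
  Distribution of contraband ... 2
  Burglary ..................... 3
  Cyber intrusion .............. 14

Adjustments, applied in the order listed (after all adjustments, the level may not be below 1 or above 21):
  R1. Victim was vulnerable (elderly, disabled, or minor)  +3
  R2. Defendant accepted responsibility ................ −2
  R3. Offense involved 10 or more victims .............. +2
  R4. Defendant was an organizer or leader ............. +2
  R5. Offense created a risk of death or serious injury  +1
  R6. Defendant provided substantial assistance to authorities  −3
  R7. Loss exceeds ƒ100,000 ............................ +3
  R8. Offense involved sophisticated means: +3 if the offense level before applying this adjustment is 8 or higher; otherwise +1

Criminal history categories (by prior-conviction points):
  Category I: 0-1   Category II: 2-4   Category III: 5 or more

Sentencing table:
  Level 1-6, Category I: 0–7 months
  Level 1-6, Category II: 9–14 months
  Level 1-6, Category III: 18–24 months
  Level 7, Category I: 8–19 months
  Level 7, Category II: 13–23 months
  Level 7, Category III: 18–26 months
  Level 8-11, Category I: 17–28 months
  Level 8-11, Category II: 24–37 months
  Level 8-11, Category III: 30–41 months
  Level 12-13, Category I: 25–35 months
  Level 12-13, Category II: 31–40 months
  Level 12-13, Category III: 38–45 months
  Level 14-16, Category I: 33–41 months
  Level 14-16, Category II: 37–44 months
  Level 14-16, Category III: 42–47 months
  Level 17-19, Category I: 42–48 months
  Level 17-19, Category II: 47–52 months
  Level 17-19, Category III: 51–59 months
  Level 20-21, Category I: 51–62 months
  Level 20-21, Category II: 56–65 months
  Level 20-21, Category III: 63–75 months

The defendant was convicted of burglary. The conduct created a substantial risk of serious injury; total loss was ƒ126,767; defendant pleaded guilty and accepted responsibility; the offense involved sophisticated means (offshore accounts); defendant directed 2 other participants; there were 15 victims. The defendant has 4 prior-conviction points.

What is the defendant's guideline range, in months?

31-40 months

Base offense level for burglary: 3.
R1 does not apply.
R2 applies: 3 − 2 = 1.
R3 applies: 1 + 2 = 3.
R4 applies: 3 + 2 = 5.
R5 applies: 5 + 1 = 6.
R6 does not apply.
R7 applies: 6 + 3 = 9.
R8 applies (level before this adjustment is 9 ≥ 8, so +3): 9 + 3 = 12.
Final offense level: 12.
Criminal history: 4 prior points → Category II (2-4).
Level 12 falls in the 12-13 band.
Grid: Level 12-13 × Category II = 31-40 months.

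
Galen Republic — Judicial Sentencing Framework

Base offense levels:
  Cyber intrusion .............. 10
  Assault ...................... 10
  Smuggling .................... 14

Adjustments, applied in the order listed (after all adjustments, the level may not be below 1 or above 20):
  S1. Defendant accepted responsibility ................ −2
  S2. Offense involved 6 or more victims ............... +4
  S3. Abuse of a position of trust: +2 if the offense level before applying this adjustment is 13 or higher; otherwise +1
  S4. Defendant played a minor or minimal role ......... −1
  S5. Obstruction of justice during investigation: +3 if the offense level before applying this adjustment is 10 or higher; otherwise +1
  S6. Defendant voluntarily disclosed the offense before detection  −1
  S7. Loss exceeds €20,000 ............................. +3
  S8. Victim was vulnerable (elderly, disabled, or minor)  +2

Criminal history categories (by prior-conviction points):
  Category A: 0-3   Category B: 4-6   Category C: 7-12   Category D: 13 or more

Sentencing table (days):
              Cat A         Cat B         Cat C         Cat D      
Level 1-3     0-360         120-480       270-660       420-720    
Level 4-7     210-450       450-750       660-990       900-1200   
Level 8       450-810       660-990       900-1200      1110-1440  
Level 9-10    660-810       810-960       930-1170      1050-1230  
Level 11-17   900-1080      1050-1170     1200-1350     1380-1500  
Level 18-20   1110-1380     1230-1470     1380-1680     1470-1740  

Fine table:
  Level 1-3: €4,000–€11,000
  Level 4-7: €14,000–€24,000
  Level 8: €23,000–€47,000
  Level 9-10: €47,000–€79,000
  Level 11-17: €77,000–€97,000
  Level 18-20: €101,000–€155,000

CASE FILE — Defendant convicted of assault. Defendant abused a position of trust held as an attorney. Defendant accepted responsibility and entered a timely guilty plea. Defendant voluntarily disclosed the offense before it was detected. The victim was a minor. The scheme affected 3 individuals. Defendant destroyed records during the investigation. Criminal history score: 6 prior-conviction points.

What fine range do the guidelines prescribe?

Base offense level for assault: 10.
S1 applies: 10 − 2 = 8.
S3 applies (level before this adjustment is 8 < 13, so +1): 8 + 1 = 9.
S4 does not apply.
S5 applies (level before this adjustment is 9 < 10, so +1): 9 + 1 = 10.
S6 applies: 10 − 1 = 9.
S8 applies: 9 + 2 = 11.
Final offense level: 11.
Level 11 falls in the 11-17 band.
Fine table: Level 11-17 → €77,000–€97,000.

€77,000–€97,000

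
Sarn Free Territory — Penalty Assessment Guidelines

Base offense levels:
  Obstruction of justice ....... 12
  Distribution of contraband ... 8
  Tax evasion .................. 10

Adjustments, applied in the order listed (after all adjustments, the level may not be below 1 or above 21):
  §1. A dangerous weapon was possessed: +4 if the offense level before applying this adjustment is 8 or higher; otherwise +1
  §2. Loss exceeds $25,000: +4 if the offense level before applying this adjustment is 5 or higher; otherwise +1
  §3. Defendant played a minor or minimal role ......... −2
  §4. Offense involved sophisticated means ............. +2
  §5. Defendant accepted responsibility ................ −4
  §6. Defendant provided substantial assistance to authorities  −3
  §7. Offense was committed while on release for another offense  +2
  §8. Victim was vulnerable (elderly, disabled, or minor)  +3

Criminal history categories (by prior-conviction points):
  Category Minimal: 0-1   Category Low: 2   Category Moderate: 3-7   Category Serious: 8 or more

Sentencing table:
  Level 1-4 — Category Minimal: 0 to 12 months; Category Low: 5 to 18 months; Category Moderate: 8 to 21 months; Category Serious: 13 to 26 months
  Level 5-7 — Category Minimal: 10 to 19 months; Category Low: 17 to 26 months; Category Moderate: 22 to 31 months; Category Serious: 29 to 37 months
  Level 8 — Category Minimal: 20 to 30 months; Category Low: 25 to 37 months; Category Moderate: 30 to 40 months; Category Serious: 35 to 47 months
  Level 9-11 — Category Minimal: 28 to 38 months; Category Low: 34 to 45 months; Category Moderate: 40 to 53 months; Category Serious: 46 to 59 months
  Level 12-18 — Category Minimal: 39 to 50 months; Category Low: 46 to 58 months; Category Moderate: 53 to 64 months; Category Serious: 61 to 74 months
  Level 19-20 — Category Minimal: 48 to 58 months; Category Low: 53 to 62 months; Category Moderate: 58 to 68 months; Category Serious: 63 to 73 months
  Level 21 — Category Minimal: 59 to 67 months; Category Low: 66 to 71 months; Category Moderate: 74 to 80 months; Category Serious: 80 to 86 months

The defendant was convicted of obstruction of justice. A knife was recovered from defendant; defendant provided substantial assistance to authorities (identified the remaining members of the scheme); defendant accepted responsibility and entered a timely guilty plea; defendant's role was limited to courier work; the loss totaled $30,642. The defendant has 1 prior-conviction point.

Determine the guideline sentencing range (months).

28-38 months

Base offense level for obstruction of justice: 12.
§1 applies (level before this adjustment is 12 ≥ 8, so +4): 12 + 4 = 16.
§2 applies (level before this adjustment is 16 ≥ 5, so +4): 16 + 4 = 20.
§3 applies: 20 − 2 = 18.
§5 applies: 18 − 4 = 14.
§6 applies: 14 − 3 = 11.
Final offense level: 11.
Criminal history: 1 prior point → Category Minimal (0-1).
Level 11 falls in the 9-11 band.
Grid: Level 9-11 × Category Minimal = 28-38 months.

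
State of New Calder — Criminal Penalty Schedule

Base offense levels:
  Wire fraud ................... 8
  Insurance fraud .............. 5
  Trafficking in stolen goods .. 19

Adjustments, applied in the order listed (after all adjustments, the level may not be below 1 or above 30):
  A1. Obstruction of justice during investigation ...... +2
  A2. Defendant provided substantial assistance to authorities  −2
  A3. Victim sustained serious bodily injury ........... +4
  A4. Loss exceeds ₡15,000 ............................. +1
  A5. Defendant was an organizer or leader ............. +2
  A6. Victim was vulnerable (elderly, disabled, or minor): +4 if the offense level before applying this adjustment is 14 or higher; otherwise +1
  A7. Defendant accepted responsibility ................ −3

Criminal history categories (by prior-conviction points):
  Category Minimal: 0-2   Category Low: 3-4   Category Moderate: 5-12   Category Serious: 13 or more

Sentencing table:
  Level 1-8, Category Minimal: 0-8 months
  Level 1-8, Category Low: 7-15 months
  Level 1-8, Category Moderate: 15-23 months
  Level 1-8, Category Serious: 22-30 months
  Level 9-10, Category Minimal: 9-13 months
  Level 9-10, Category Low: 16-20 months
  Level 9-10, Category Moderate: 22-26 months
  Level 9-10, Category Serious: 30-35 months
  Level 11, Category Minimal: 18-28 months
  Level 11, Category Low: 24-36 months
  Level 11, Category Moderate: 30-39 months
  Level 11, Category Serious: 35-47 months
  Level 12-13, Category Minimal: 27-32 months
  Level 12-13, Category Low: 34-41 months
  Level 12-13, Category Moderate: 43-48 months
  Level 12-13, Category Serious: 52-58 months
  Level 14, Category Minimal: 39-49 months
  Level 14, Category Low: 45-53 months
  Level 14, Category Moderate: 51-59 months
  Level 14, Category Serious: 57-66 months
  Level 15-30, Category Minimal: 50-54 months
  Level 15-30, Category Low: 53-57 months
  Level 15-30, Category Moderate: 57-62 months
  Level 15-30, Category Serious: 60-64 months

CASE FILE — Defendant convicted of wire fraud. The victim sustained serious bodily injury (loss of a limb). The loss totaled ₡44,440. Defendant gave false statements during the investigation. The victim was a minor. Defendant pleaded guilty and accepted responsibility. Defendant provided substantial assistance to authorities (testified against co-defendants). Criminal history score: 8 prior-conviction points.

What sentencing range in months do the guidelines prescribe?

Base offense level for wire fraud: 8.
A1 applies: 8 + 2 = 10.
A2 applies: 10 − 2 = 8.
A3 applies: 8 + 4 = 12.
A4 applies: 12 + 1 = 13.
A6 applies (level before this adjustment is 13 < 14, so +1): 13 + 1 = 14.
A7 applies: 14 − 3 = 11.
Final offense level: 11.
Criminal history: 8 prior points → Category Moderate (5-12).
Level 11 falls in the 11 band.
Grid: Level 11 × Category Moderate = 30-39 months.

30-39 months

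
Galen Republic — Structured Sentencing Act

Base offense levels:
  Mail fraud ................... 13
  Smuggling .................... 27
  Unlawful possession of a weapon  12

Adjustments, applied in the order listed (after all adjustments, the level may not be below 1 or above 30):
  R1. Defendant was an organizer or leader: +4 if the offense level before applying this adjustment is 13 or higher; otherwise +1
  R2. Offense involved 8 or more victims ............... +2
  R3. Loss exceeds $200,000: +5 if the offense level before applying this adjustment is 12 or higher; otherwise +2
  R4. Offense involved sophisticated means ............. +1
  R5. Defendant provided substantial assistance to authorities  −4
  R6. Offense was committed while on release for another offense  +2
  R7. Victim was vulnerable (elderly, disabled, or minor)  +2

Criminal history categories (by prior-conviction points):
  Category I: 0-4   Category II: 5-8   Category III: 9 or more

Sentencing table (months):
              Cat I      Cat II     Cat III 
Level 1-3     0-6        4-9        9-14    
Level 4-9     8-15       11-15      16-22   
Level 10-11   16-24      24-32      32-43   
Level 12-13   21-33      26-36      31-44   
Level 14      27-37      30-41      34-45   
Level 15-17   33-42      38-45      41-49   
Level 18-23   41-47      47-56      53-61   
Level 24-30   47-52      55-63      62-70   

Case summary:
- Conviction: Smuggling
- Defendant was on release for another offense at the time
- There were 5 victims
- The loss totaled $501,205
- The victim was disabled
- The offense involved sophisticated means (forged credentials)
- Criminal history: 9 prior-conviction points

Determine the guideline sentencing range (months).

Base offense level for smuggling: 27.
R3 applies (level before this adjustment is 27 ≥ 12, so +5): 27 + 5 = 32.
R4 applies: 32 + 1 = 33.
R6 applies: 33 + 2 = 35.
R7 applies: 35 + 2 = 37.
Level 37 exceeds the maximum of 30; capped at 30.
Final offense level: 30.
Criminal history: 9 prior points → Category III (9+).
Level 30 falls in the 24-30 band.
Grid: Level 24-30 × Category III = 62-70 months.

62-70 months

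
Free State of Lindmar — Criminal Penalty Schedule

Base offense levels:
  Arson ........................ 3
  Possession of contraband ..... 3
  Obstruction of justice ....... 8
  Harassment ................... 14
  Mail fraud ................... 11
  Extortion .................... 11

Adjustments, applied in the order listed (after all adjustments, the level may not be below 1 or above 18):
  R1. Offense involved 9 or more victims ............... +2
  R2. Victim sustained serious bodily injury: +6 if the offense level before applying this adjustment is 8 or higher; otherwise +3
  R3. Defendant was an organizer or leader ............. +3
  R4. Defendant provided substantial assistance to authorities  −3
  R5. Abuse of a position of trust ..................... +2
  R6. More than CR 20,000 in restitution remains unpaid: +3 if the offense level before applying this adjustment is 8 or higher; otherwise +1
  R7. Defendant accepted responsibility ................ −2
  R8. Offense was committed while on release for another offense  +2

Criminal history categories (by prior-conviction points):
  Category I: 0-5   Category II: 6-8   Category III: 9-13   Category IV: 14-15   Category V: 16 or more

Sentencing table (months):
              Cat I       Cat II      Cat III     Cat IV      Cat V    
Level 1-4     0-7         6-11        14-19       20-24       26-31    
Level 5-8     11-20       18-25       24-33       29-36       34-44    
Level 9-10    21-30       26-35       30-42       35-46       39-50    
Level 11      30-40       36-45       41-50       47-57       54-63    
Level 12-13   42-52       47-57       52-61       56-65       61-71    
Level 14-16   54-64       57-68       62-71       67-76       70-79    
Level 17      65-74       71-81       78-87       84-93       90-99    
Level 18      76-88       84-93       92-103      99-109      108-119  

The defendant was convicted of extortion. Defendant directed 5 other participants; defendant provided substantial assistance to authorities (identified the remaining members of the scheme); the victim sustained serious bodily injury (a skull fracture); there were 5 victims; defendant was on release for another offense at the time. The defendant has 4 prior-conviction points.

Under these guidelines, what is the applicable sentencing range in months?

Base offense level for extortion: 11.
R2 applies (level before this adjustment is 11 ≥ 8, so +6): 11 + 6 = 17.
R3 applies: 17 + 3 = 20.
R4 applies: 20 − 3 = 17.
R8 applies: 17 + 2 = 19.
Level 19 exceeds the maximum of 18; capped at 18.
Final offense level: 18.
Criminal history: 4 prior points → Category I (0-5).
Level 18 falls in the 18 band.
Grid: Level 18 × Category I = 76-88 months.

76-88 months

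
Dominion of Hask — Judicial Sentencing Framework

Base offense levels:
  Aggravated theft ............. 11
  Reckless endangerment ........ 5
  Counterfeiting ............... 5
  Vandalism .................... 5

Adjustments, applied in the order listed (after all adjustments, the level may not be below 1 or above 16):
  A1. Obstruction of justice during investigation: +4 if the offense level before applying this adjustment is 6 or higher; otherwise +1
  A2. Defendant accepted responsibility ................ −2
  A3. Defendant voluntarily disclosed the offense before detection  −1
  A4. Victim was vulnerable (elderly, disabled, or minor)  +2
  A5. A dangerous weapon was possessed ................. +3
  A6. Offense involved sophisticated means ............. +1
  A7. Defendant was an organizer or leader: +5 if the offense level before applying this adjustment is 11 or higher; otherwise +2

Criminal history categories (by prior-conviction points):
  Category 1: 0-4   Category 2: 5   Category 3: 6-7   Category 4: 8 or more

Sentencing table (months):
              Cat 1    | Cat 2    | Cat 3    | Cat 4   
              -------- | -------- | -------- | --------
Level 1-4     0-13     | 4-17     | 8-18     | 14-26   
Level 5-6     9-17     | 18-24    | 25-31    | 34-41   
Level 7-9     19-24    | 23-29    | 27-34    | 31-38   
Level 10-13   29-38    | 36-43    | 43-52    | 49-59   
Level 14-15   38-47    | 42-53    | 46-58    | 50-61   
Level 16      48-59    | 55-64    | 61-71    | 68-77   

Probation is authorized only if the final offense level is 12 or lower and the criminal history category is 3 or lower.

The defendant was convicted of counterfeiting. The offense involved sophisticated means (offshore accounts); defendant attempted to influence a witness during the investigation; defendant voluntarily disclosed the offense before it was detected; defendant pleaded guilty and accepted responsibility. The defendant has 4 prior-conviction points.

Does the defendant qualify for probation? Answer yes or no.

Base offense level for counterfeiting: 5.
A1 applies (level before this adjustment is 5 < 6, so +1): 5 + 1 = 6.
A2 applies: 6 − 2 = 4.
A3 applies: 4 − 1 = 3.
A4 does not apply.
A5 does not apply.
A6 applies: 3 + 1 = 4.
Final offense level: 4.
Criminal history: 4 prior points → Category 1 (0-4).
Level 4 falls in the 1-4 band.
Grid: Level 1-4 × Category 1 = 0-13 months.
Probation check: level 4 ≤ 12 and category 1 ≤ 3 → eligible.

Yes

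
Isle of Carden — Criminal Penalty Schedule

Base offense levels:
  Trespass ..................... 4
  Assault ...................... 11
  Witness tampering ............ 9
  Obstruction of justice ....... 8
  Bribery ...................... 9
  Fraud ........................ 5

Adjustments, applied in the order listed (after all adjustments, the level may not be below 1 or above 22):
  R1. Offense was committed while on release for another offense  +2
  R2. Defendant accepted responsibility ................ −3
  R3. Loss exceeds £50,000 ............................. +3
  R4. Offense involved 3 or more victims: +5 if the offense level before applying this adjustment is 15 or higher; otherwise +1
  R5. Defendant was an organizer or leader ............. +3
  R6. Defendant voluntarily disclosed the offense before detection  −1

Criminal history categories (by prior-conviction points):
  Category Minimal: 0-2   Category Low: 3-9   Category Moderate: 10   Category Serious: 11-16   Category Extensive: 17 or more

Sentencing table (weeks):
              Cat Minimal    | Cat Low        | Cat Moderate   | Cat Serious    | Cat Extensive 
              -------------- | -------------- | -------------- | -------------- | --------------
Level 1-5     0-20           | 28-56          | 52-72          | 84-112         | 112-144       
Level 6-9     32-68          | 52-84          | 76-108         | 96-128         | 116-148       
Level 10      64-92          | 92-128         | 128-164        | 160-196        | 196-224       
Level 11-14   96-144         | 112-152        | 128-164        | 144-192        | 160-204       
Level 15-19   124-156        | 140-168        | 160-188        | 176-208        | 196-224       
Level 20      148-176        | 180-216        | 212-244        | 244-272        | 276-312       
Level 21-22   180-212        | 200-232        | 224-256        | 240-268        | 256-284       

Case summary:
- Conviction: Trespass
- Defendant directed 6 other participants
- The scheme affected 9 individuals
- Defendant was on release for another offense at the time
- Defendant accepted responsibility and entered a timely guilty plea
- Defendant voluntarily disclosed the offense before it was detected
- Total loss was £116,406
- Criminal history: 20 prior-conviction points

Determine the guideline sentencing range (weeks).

116-148 weeks

Base offense level for trespass: 4.
R1 applies: 4 + 2 = 6.
R2 applies: 6 − 3 = 3.
R3 applies: 3 + 3 = 6.
R4 applies (level before this adjustment is 6 < 15, so +1): 6 + 1 = 7.
R5 applies: 7 + 3 = 10.
R6 applies: 10 − 1 = 9.
Final offense level: 9.
Criminal history: 20 prior points → Category Extensive (17+).
Level 9 falls in the 6-9 band.
Grid: Level 6-9 × Category Extensive = 116-148 weeks.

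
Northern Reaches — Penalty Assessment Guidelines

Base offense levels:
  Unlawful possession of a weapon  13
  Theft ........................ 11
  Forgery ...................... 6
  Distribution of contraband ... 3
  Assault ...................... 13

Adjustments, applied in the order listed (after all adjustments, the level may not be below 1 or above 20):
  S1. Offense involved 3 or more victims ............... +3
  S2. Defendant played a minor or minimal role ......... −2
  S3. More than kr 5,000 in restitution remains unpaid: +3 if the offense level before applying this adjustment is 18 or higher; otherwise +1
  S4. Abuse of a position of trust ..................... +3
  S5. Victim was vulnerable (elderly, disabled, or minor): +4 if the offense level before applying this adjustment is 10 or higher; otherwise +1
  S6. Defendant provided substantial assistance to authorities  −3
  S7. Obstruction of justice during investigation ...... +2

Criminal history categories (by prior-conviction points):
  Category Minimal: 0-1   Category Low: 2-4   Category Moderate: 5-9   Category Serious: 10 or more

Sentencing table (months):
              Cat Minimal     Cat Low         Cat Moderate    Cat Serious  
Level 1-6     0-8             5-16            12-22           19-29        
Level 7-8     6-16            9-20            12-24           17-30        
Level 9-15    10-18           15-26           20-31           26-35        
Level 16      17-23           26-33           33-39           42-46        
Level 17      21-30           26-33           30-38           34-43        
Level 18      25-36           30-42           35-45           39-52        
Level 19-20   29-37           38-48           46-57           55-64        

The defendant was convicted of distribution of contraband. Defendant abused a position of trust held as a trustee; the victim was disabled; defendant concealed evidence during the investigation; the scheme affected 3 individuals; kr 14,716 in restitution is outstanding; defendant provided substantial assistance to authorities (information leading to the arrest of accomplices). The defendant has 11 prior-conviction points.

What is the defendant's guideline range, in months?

26-35 months

Base offense level for distribution of contraband: 3.
S1 applies: 3 + 3 = 6.
S3 applies (level before this adjustment is 6 < 18, so +1): 6 + 1 = 7.
S4 applies: 7 + 3 = 10.
S5 applies (level before this adjustment is 10 ≥ 10, so +4): 10 + 4 = 14.
S6 applies: 14 − 3 = 11.
S7 applies: 11 + 2 = 13.
Final offense level: 13.
Criminal history: 11 prior points → Category Serious (10+).
Level 13 falls in the 9-15 band.
Grid: Level 9-15 × Category Serious = 26-35 months.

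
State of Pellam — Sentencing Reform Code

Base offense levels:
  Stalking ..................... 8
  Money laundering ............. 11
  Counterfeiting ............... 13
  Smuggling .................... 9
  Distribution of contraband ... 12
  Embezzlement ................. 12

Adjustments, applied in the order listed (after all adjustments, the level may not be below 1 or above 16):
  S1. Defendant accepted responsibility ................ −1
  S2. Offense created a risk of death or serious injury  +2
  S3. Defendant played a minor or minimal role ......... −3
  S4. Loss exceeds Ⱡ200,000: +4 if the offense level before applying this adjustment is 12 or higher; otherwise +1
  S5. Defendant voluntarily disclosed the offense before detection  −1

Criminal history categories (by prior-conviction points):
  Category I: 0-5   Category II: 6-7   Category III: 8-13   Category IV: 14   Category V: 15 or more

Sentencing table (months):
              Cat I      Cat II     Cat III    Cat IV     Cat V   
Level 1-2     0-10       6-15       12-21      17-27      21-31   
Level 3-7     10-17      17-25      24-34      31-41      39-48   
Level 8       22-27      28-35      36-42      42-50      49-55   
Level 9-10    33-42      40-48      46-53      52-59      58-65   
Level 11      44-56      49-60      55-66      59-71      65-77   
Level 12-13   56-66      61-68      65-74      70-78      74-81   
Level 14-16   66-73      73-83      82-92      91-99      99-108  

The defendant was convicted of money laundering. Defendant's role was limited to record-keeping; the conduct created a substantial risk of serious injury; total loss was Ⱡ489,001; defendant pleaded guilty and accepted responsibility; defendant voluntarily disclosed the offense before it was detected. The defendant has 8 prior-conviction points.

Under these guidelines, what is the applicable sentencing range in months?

46-53 months

Base offense level for money laundering: 11.
S1 applies: 11 − 1 = 10.
S2 applies: 10 + 2 = 12.
S3 applies: 12 − 3 = 9.
S4 applies (level before this adjustment is 9 < 12, so +1): 9 + 1 = 10.
S5 applies: 10 − 1 = 9.
Final offense level: 9.
Criminal history: 8 prior points → Category III (8-13).
Level 9 falls in the 9-10 band.
Grid: Level 9-10 × Category III = 46-53 months.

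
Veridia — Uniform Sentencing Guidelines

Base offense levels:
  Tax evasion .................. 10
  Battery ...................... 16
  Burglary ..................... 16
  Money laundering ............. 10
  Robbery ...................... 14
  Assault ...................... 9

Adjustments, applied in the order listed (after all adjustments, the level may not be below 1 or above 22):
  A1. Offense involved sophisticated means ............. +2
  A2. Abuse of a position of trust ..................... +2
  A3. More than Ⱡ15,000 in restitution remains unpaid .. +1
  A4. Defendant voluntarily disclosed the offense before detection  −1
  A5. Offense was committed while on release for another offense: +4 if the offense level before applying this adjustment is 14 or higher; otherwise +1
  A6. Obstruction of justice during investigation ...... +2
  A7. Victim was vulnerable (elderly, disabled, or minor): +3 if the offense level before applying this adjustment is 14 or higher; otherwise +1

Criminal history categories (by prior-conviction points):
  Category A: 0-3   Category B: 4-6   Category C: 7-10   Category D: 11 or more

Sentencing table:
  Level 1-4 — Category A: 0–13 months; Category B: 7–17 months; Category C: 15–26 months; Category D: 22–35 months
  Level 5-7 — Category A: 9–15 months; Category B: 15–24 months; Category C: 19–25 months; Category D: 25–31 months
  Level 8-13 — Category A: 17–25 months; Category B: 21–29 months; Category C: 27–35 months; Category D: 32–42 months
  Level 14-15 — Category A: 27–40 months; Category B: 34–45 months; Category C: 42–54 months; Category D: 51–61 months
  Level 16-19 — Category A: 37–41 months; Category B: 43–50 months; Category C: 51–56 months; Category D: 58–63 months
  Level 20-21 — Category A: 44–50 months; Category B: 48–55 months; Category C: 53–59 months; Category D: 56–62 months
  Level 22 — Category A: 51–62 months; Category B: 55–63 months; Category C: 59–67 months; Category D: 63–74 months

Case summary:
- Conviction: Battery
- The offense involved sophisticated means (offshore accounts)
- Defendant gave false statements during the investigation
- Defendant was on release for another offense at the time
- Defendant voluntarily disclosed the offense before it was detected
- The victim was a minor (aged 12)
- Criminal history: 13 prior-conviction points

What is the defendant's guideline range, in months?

Base offense level for battery: 16.
A1 applies: 16 + 2 = 18.
A3 does not apply.
A4 applies: 18 − 1 = 17.
A5 applies (level before this adjustment is 17 ≥ 14, so +4): 17 + 4 = 21.
A6 applies: 21 + 2 = 23.
A7 applies (level before this adjustment is 23 ≥ 14, so +3): 23 + 3 = 26.
Level 26 exceeds the maximum of 22; capped at 22.
Final offense level: 22.
Criminal history: 13 prior points → Category D (11+).
Level 22 falls in the 22 band.
Grid: Level 22 × Category D = 63-74 months.

63-74 months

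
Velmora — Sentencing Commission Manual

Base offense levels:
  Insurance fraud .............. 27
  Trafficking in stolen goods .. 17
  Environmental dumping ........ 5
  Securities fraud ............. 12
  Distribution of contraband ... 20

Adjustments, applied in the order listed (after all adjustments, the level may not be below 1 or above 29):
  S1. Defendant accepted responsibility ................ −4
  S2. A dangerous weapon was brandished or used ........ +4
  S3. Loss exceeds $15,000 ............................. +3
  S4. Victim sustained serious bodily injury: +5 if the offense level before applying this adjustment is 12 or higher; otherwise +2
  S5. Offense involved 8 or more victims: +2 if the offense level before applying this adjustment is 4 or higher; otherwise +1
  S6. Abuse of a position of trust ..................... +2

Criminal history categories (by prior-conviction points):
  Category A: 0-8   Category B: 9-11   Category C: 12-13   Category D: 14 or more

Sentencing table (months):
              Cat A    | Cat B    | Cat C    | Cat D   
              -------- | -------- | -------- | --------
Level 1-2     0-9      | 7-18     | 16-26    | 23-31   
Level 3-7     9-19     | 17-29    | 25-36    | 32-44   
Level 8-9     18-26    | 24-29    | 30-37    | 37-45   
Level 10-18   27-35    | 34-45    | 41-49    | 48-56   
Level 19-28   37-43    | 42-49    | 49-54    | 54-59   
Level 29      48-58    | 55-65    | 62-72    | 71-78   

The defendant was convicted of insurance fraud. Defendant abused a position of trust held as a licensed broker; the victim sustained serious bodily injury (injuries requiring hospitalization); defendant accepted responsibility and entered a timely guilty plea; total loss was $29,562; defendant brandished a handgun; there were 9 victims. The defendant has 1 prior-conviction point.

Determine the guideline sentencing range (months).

Base offense level for insurance fraud: 27.
S1 applies: 27 − 4 = 23.
S2 applies: 23 + 4 = 27.
S3 applies: 27 + 3 = 30.
S4 applies (level before this adjustment is 30 ≥ 12, so +5): 30 + 5 = 35.
S5 applies (level before this adjustment is 35 ≥ 4, so +2): 35 + 2 = 37.
S6 applies: 37 + 2 = 39.
Level 39 exceeds the maximum of 29; capped at 29.
Final offense level: 29.
Criminal history: 1 prior point → Category A (0-8).
Level 29 falls in the 29 band.
Grid: Level 29 × Category A = 48-58 months.

48-58 months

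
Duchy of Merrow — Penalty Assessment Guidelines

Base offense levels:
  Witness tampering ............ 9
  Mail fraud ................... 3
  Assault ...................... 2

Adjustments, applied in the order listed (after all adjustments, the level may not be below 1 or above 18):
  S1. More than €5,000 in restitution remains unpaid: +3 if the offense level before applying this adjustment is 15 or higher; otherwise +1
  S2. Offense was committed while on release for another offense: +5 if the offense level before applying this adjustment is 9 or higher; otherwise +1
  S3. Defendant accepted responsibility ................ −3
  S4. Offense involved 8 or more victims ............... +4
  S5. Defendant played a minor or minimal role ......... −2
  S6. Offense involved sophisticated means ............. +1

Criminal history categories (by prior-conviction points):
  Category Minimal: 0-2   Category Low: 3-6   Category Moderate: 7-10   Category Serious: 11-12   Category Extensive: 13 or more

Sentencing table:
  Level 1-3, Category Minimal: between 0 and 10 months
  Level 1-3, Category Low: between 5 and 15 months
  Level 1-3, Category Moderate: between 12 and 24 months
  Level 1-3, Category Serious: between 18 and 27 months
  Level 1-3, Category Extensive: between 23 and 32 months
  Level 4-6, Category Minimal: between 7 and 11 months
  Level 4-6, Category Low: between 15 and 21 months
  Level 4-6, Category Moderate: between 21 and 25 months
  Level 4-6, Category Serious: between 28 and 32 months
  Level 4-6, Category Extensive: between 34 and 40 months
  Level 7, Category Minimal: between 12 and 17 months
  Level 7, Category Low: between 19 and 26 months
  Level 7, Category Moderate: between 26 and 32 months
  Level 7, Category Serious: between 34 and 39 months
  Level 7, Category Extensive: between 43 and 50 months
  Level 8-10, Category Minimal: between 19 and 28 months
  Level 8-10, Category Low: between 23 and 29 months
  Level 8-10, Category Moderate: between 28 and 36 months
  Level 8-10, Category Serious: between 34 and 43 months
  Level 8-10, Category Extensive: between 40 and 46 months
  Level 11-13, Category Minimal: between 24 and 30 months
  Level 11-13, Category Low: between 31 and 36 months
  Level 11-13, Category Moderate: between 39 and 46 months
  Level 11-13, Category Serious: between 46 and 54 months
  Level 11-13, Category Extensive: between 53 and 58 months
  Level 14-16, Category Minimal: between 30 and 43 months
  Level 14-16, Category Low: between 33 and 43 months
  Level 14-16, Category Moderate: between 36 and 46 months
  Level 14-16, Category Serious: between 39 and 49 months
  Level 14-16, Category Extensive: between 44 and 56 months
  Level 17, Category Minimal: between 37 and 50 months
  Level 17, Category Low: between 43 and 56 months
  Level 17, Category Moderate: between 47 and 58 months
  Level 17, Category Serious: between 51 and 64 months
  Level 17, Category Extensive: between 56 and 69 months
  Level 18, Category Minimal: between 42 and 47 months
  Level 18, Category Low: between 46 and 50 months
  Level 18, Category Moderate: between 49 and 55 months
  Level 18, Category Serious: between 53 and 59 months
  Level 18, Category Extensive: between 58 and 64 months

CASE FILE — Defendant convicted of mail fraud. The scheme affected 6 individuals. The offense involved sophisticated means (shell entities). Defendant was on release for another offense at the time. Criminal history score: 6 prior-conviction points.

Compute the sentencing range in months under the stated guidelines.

15-21 months

Base offense level for mail fraud: 3.
S1 does not apply.
S2 applies (level before this adjustment is 3 < 9, so +1): 3 + 1 = 4.
S3 does not apply.
S5 does not apply.
S6 applies: 4 + 1 = 5.
Final offense level: 5.
Criminal history: 6 prior points → Category Low (3-6).
Level 5 falls in the 4-6 band.
Grid: Level 4-6 × Category Low = 15-21 months.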